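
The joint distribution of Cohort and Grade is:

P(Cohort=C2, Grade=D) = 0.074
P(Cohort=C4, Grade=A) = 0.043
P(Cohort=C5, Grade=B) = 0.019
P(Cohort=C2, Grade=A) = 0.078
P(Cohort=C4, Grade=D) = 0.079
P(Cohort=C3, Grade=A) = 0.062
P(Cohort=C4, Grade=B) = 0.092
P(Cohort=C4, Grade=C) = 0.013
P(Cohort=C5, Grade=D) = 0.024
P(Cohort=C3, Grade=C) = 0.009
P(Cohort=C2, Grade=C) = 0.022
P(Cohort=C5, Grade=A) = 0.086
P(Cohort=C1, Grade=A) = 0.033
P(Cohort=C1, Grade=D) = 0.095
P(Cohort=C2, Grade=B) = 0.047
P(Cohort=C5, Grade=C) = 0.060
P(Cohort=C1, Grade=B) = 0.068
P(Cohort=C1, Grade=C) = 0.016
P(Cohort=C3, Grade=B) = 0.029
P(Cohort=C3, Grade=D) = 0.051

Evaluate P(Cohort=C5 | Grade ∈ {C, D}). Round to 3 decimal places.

P(Grade=C) = 0.016 + 0.022 + 0.009 + 0.013 + 0.060 = 0.120.
P(Grade=D) = 0.095 + 0.074 + 0.051 + 0.079 + 0.024 = 0.323.
P(Grade ∈ {C, D}) = 0.120 + 0.323 = 0.443; P(Cohort=C5, Grade ∈ {C, D}) = 0.060 + 0.024 = 0.084.
P(Cohort=C5 | Grade ∈ {C, D}) = 0.084/0.443 = 0.190.

0.190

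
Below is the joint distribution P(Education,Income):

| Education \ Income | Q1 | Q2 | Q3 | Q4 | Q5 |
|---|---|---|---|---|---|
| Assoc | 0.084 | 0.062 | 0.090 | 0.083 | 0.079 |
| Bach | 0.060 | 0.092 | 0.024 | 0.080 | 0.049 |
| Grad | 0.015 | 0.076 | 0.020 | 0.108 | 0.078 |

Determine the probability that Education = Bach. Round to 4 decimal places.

0.3050

P(Education=Bach) = 0.060 + 0.092 + 0.024 + 0.080 + 0.049 = 0.305.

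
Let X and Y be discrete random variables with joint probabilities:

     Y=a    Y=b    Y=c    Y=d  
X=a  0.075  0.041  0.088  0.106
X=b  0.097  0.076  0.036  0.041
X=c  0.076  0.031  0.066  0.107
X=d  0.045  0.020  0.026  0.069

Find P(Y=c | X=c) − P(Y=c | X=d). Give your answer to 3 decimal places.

0.073

P(X=c) = 0.076 + 0.031 + 0.066 + 0.107 = 0.280; P(Y=c | X=c) = 0.066/0.280 = 0.2357.
P(X=d) = 0.045 + 0.020 + 0.026 + 0.069 = 0.160; P(Y=c | X=d) = 0.026/0.160 = 0.1625.
Difference = 0.073.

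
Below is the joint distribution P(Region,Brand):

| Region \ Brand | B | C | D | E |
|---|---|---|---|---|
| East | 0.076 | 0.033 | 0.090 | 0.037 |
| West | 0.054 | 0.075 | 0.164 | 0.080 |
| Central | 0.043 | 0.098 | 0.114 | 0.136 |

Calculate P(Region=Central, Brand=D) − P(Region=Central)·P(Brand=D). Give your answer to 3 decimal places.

-0.030

P(Region=Central) = 0.043 + 0.098 + 0.114 + 0.136 = 0.391.
P(Brand=D) = 0.090 + 0.164 + 0.114 = 0.368.
P(Region=Central, Brand=D) − P(Region=Central)P(Brand=D) = 0.114 − 0.391×0.368 = -0.030.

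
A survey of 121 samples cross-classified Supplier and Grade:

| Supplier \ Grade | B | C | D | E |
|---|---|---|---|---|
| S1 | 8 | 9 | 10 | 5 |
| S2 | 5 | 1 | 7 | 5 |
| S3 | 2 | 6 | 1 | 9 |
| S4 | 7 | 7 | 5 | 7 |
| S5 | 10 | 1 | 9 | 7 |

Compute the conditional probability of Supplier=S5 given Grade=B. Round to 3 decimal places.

Total with Grade=B: 8 + 5 + 2 + 7 + 10 = 32.
P(Supplier=S5 | Grade=B) = 10/32 = 0.313.

0.313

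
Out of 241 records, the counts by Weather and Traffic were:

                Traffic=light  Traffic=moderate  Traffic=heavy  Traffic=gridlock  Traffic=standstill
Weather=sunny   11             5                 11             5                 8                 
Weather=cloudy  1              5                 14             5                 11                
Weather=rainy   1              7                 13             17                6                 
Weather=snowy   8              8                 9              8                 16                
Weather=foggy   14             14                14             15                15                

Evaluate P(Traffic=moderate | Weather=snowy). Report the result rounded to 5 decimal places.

Total with Weather=snowy: 8 + 8 + 9 + 8 + 16 = 49.
P(Traffic=moderate | Weather=snowy) = 8/49 = 0.16327.

0.16327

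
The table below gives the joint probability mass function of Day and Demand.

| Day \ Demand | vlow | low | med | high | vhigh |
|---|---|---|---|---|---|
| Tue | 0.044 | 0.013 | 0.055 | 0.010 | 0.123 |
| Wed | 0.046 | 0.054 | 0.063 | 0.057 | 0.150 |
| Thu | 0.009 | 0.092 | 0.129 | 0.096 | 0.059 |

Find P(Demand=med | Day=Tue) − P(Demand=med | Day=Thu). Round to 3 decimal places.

-0.111

P(Day=Tue) = 0.044 + 0.013 + 0.055 + 0.010 + 0.123 = 0.245; P(Demand=med | Day=Tue) = 0.055/0.245 = 0.2245.
P(Day=Thu) = 0.009 + 0.092 + 0.129 + 0.096 + 0.059 = 0.385; P(Demand=med | Day=Thu) = 0.129/0.385 = 0.3351.
Difference = -0.111.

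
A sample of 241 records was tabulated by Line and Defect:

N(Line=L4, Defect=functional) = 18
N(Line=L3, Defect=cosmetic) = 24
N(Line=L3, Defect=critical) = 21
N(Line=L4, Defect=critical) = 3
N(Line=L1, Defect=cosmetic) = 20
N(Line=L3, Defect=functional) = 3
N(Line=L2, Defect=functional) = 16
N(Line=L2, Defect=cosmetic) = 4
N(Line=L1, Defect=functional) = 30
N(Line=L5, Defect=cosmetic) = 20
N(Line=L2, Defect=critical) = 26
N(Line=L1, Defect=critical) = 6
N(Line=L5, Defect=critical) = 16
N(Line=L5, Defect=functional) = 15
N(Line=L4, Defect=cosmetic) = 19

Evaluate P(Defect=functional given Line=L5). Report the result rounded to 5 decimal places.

Total with Line=L5: 20 + 15 + 16 = 51.
P(Defect=functional | Line=L5) = 15/51 = 0.29412.

0.29412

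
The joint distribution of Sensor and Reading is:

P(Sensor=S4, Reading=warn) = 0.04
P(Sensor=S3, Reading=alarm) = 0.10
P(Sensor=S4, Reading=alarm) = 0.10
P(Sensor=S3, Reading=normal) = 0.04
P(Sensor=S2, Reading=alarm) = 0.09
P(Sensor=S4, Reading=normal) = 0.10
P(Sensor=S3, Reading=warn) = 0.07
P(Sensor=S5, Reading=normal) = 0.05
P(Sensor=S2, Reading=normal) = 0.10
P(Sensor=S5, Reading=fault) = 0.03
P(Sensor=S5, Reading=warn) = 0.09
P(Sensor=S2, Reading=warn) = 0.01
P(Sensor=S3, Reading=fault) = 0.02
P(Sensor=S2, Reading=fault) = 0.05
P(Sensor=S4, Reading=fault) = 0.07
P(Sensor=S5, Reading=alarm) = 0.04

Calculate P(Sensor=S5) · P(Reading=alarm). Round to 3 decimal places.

0.069

P(Sensor=S5) = 0.05 + 0.09 + 0.04 + 0.03 = 0.21.
P(Reading=alarm) = 0.09 + 0.10 + 0.10 + 0.04 = 0.33.
Product: 0.21 × 0.33 = 0.069.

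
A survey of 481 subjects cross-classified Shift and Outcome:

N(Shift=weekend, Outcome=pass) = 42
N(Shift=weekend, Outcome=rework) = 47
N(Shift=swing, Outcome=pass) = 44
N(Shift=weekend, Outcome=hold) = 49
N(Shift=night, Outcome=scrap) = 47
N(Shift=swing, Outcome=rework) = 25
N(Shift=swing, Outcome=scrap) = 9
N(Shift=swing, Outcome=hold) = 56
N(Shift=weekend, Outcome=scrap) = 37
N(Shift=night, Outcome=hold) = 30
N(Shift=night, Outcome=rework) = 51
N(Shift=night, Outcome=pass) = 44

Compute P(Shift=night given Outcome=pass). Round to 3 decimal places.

0.338

Total with Outcome=pass: 44 + 44 + 42 = 130.
P(Shift=night | Outcome=pass) = 44/130 = 0.338.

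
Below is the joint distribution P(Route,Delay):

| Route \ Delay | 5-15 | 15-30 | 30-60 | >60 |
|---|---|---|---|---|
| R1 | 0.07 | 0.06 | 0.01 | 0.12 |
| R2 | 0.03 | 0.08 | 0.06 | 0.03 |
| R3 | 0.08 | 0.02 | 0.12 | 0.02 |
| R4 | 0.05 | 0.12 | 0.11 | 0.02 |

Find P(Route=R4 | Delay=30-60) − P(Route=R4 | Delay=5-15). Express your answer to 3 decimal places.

P(Delay=30-60) = 0.01 + 0.06 + 0.12 + 0.11 = 0.30; P(Route=R4 | Delay=30-60) = 0.11/0.30 = 0.3667.
P(Delay=5-15) = 0.07 + 0.03 + 0.08 + 0.05 = 0.23; P(Route=R4 | Delay=5-15) = 0.05/0.23 = 0.2174.
Difference = 0.149.

0.149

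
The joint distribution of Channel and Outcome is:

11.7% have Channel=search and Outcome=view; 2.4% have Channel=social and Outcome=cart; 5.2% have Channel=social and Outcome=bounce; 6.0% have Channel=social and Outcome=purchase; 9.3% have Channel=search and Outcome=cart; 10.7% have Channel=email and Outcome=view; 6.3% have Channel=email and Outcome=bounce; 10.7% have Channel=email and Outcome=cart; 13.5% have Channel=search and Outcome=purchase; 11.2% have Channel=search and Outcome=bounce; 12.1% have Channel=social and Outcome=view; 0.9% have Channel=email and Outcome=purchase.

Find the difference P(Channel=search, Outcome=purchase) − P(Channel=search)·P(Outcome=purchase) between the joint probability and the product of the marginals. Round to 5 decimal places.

0.04177

P(Channel=search) = 0.112 + 0.117 + 0.093 + 0.135 = 0.457.
P(Outcome=purchase) = 0.009 + 0.135 + 0.060 = 0.204.
P(Channel=search, Outcome=purchase) − P(Channel=search)P(Outcome=purchase) = 0.135 − 0.457×0.204 = 0.04177.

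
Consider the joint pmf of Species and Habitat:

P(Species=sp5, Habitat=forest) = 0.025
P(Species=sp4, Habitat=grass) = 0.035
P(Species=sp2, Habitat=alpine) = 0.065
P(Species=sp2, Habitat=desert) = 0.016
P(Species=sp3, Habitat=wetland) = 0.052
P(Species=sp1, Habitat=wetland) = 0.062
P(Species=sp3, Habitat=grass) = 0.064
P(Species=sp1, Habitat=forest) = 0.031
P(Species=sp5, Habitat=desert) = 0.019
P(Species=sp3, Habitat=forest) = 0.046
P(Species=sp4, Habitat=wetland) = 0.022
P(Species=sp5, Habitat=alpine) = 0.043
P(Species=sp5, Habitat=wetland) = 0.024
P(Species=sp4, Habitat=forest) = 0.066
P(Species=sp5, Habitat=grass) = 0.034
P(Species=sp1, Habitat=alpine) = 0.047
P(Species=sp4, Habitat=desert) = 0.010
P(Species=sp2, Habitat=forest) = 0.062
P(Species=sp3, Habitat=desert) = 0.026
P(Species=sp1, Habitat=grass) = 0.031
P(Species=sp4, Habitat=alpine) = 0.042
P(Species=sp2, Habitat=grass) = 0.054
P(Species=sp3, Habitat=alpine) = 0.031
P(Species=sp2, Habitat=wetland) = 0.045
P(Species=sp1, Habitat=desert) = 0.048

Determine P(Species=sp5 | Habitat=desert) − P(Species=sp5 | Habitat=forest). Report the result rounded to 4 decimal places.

0.0510

P(Habitat=desert) = 0.048 + 0.016 + 0.026 + 0.010 + 0.019 = 0.119; P(Species=sp5 | Habitat=desert) = 0.019/0.119 = 0.15966.
P(Habitat=forest) = 0.031 + 0.062 + 0.046 + 0.066 + 0.025 = 0.230; P(Species=sp5 | Habitat=forest) = 0.025/0.230 = 0.10870.
Difference = 0.0510.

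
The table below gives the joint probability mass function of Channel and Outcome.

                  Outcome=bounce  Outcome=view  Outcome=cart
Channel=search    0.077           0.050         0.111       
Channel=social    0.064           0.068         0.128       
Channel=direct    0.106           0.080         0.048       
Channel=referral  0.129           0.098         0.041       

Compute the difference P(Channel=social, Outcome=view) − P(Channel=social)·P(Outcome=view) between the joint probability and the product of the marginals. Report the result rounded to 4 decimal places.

-0.0090

P(Channel=social) = 0.064 + 0.068 + 0.128 = 0.260.
P(Outcome=view) = 0.050 + 0.068 + 0.080 + 0.098 = 0.296.
P(Channel=social, Outcome=view) − P(Channel=social)P(Outcome=view) = 0.068 − 0.260×0.296 = -0.0090.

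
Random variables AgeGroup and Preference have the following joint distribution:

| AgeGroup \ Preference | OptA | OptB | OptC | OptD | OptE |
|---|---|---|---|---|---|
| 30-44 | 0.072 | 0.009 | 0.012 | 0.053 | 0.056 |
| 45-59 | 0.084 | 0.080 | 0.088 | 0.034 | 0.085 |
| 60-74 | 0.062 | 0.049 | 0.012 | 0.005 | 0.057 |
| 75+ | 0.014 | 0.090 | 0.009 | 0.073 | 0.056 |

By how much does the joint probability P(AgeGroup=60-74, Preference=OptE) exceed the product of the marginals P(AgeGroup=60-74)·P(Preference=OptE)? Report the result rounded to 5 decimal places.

P(AgeGroup=60-74) = 0.062 + 0.049 + 0.012 + 0.005 + 0.057 = 0.185.
P(Preference=OptE) = 0.056 + 0.085 + 0.057 + 0.056 = 0.254.
P(AgeGroup=60-74, Preference=OptE) − P(AgeGroup=60-74)P(Preference=OptE) = 0.057 − 0.185×0.254 = 0.01001.

0.01001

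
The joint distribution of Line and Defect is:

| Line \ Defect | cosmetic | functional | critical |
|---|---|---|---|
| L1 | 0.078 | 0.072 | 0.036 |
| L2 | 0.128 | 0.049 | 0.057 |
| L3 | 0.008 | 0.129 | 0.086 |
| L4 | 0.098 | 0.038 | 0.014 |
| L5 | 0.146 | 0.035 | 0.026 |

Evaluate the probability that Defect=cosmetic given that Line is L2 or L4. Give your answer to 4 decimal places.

0.5885

P(Line=L2) = 0.128 + 0.049 + 0.057 = 0.234.
P(Line=L4) = 0.098 + 0.038 + 0.014 = 0.150.
P(Line ∈ {L2, L4}) = 0.234 + 0.150 = 0.384; P(Defect=cosmetic, Line ∈ {L2, L4}) = 0.128 + 0.098 = 0.226.
P(Defect=cosmetic | Line ∈ {L2, L4}) = 0.226/0.384 = 0.5885.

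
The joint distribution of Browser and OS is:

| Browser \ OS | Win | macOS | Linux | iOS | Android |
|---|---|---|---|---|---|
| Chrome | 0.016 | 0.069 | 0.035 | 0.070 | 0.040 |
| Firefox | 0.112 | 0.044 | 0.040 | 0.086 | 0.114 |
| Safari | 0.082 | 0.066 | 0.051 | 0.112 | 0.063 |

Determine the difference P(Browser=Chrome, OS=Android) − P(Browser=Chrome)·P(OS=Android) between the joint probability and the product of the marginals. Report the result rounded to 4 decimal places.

-0.0099

P(Browser=Chrome) = 0.016 + 0.069 + 0.035 + 0.070 + 0.040 = 0.230.
P(OS=Android) = 0.040 + 0.114 + 0.063 = 0.217.
P(Browser=Chrome, OS=Android) − P(Browser=Chrome)P(OS=Android) = 0.040 − 0.230×0.217 = -0.0099.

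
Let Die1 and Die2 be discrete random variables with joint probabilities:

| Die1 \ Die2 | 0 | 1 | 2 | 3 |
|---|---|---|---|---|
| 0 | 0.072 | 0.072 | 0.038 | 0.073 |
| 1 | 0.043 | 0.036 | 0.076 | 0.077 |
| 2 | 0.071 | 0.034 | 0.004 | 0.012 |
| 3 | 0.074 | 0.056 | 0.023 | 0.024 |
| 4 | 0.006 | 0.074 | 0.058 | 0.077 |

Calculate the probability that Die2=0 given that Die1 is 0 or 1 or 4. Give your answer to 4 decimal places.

P(Die1=0) = 0.072 + 0.072 + 0.038 + 0.073 = 0.255.
P(Die1=1) = 0.043 + 0.036 + 0.076 + 0.077 = 0.232.
P(Die1=4) = 0.006 + 0.074 + 0.058 + 0.077 = 0.215.
P(Die1 ∈ {0, 1, 4}) = 0.255 + 0.232 + 0.215 = 0.702; P(Die2=0, Die1 ∈ {0, 1, 4}) = 0.072 + 0.043 + 0.006 = 0.121.
P(Die2=0 | Die1 ∈ {0, 1, 4}) = 0.121/0.702 = 0.1724.

0.1724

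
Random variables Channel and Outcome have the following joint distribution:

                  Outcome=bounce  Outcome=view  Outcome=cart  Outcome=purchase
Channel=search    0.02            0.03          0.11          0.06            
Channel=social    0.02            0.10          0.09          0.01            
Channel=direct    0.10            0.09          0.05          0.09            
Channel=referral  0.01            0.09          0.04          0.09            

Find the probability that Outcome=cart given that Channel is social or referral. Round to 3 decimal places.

0.289

P(Channel=social) = 0.02 + 0.10 + 0.09 + 0.01 = 0.22.
P(Channel=referral) = 0.01 + 0.09 + 0.04 + 0.09 = 0.23.
P(Channel ∈ {social, referral}) = 0.22 + 0.23 = 0.45; P(Outcome=cart, Channel ∈ {social, referral}) = 0.09 + 0.04 = 0.13.
P(Outcome=cart | Channel ∈ {social, referral}) = 0.13/0.45 = 0.289.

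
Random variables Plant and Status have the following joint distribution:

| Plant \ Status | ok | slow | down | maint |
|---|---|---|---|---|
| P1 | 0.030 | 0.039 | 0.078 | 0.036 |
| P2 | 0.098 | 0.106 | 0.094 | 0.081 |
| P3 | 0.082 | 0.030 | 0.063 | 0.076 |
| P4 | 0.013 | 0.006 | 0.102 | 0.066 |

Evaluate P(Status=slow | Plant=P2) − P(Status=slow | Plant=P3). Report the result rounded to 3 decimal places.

0.160

P(Plant=P2) = 0.098 + 0.106 + 0.094 + 0.081 = 0.379; P(Status=slow | Plant=P2) = 0.106/0.379 = 0.2797.
P(Plant=P3) = 0.082 + 0.030 + 0.063 + 0.076 = 0.251; P(Status=slow | Plant=P3) = 0.030/0.251 = 0.1195.
Difference = 0.160.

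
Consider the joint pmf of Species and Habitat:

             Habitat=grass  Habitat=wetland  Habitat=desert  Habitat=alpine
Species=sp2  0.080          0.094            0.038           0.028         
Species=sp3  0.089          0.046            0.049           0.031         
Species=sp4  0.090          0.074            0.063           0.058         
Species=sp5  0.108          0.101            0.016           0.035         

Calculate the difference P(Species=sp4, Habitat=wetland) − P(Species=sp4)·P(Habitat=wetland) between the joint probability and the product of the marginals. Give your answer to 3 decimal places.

P(Species=sp4) = 0.090 + 0.074 + 0.063 + 0.058 = 0.285.
P(Habitat=wetland) = 0.094 + 0.046 + 0.074 + 0.101 = 0.315.
P(Species=sp4, Habitat=wetland) − P(Species=sp4)P(Habitat=wetland) = 0.074 − 0.285×0.315 = -0.016.

-0.016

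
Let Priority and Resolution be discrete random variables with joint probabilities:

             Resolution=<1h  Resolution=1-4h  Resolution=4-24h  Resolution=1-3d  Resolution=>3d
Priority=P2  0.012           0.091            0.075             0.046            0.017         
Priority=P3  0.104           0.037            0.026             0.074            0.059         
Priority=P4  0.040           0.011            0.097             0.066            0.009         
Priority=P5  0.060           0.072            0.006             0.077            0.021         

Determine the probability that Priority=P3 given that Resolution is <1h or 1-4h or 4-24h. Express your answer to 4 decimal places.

0.2647

P(Resolution=<1h) = 0.012 + 0.104 + 0.040 + 0.060 = 0.216.
P(Resolution=1-4h) = 0.091 + 0.037 + 0.011 + 0.072 = 0.211.
P(Resolution=4-24h) = 0.075 + 0.026 + 0.097 + 0.006 = 0.204.
P(Resolution ∈ {<1h, 1-4h, 4-24h}) = 0.216 + 0.211 + 0.204 = 0.631; P(Priority=P3, Resolution ∈ {<1h, 1-4h, 4-24h}) = 0.104 + 0.037 + 0.026 = 0.167.
P(Priority=P3 | Resolution ∈ {<1h, 1-4h, 4-24h}) = 0.167/0.631 = 0.2647.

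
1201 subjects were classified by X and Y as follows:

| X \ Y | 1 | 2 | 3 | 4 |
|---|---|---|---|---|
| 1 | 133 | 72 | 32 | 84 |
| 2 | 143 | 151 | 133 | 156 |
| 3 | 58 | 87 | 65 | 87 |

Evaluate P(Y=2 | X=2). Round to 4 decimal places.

0.2590

Total with X=2: 143 + 151 + 133 + 156 = 583.
P(Y=2 | X=2) = 151/583 = 0.2590.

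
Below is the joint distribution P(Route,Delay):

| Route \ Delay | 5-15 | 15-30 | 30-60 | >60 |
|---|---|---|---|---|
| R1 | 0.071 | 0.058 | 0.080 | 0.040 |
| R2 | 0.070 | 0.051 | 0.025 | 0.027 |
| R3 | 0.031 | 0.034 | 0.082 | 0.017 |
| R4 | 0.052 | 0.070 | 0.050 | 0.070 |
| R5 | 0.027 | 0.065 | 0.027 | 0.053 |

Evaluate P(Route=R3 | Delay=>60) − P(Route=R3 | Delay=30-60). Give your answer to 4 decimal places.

-0.2285

P(Delay=>60) = 0.040 + 0.027 + 0.017 + 0.070 + 0.053 = 0.207; P(Route=R3 | Delay=>60) = 0.017/0.207 = 0.08213.
P(Delay=30-60) = 0.080 + 0.025 + 0.082 + 0.050 + 0.027 = 0.264; P(Route=R3 | Delay=30-60) = 0.082/0.264 = 0.31061.
Difference = -0.2285.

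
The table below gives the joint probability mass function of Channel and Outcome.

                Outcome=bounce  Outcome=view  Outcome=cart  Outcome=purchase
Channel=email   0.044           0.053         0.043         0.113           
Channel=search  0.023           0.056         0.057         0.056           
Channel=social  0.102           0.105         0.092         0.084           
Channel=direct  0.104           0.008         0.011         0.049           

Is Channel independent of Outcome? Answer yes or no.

P(Channel=direct) = 0.172 and P(Outcome=bounce) = 0.273, so their product is 0.04696, but P(Channel=direct, Outcome=bounce) = 0.104. Since these differ, Channel and Outcome are not independent.

no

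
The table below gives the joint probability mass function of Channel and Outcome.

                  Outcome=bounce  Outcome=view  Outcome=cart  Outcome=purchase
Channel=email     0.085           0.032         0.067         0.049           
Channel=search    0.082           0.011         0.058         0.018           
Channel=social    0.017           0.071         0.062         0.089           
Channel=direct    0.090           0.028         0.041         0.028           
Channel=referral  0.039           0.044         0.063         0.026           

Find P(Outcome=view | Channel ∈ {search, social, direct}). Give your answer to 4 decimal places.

P(Channel=search) = 0.082 + 0.011 + 0.058 + 0.018 = 0.169.
P(Channel=social) = 0.017 + 0.071 + 0.062 + 0.089 = 0.239.
P(Channel=direct) = 0.090 + 0.028 + 0.041 + 0.028 = 0.187.
P(Channel ∈ {search, social, direct}) = 0.169 + 0.239 + 0.187 = 0.595; P(Outcome=view, Channel ∈ {search, social, direct}) = 0.011 + 0.071 + 0.028 = 0.110.
P(Outcome=view | Channel ∈ {search, social, direct}) = 0.110/0.595 = 0.1849.

0.1849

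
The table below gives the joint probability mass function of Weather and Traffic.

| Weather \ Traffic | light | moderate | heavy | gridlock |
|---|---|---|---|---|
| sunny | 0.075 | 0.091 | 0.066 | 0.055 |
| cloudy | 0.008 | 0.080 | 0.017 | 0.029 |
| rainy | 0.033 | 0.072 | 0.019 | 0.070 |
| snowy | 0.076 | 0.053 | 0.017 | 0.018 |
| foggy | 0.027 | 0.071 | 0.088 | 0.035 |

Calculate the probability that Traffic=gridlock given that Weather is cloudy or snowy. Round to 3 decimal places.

P(Weather=cloudy) = 0.008 + 0.080 + 0.017 + 0.029 = 0.134.
P(Weather=snowy) = 0.076 + 0.053 + 0.017 + 0.018 = 0.164.
P(Weather ∈ {cloudy, snowy}) = 0.134 + 0.164 = 0.298; P(Traffic=gridlock, Weather ∈ {cloudy, snowy}) = 0.029 + 0.018 = 0.047.
P(Traffic=gridlock | Weather ∈ {cloudy, snowy}) = 0.047/0.298 = 0.158.

0.158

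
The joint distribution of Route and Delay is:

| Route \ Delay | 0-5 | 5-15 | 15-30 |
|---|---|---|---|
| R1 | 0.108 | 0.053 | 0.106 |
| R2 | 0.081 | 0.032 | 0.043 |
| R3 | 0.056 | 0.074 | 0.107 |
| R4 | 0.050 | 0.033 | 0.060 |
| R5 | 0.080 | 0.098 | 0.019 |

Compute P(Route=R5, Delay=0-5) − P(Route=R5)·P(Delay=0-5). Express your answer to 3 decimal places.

0.006

P(Route=R5) = 0.080 + 0.098 + 0.019 = 0.197.
P(Delay=0-5) = 0.108 + 0.081 + 0.056 + 0.050 + 0.080 = 0.375.
P(Route=R5, Delay=0-5) − P(Route=R5)P(Delay=0-5) = 0.080 − 0.197×0.375 = 0.006.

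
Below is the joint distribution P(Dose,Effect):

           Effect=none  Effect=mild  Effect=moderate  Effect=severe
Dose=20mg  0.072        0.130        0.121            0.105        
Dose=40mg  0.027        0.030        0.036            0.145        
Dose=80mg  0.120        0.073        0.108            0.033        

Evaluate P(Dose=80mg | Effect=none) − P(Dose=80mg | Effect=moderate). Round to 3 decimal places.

0.140

P(Effect=none) = 0.072 + 0.027 + 0.120 = 0.219; P(Dose=80mg | Effect=none) = 0.120/0.219 = 0.5479.
P(Effect=moderate) = 0.121 + 0.036 + 0.108 = 0.265; P(Dose=80mg | Effect=moderate) = 0.108/0.265 = 0.4075.
Difference = 0.140.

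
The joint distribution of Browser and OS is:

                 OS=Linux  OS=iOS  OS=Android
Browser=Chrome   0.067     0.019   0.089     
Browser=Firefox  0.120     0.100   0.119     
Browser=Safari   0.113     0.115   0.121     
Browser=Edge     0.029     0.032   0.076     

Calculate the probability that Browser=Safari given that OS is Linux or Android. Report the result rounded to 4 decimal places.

P(OS=Linux) = 0.067 + 0.120 + 0.113 + 0.029 = 0.329.
P(OS=Android) = 0.089 + 0.119 + 0.121 + 0.076 = 0.405.
P(OS ∈ {Linux, Android}) = 0.329 + 0.405 = 0.734; P(Browser=Safari, OS ∈ {Linux, Android}) = 0.113 + 0.121 = 0.234.
P(Browser=Safari | OS ∈ {Linux, Android}) = 0.234/0.734 = 0.3188.

0.3188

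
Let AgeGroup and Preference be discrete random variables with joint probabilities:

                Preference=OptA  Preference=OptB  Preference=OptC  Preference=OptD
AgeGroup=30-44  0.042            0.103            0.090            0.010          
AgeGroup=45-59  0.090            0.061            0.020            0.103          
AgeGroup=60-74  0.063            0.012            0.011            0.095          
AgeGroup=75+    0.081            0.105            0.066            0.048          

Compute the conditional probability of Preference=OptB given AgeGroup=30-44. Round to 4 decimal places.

0.4204

P(AgeGroup=30-44) = 0.042 + 0.103 + 0.090 + 0.010 = 0.245.
P(Preference=OptB | AgeGroup=30-44) = 0.103/0.245 = 0.4204.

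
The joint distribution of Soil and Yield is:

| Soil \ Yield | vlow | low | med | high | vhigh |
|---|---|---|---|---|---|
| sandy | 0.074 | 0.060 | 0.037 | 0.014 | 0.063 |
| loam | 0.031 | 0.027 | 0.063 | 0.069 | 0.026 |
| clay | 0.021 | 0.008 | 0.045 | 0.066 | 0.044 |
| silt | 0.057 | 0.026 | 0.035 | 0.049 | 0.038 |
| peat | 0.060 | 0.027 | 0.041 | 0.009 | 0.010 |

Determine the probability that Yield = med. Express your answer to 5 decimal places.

P(Yield=med) = 0.037 + 0.063 + 0.045 + 0.035 + 0.041 = 0.221.

0.22100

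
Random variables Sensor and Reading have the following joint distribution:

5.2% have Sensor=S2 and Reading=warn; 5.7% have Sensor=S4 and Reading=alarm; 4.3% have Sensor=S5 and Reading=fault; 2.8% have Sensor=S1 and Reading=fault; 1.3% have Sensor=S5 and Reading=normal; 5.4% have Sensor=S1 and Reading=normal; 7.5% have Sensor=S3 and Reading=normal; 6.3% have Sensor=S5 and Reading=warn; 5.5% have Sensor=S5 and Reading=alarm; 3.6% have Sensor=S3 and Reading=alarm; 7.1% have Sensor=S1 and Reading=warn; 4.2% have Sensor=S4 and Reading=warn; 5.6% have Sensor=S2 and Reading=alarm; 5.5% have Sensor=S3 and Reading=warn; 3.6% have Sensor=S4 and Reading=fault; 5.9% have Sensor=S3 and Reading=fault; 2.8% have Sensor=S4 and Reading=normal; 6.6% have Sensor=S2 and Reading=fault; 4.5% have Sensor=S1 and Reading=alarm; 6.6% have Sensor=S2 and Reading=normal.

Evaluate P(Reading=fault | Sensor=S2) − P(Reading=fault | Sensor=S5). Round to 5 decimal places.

P(Sensor=S2) = 0.066 + 0.052 + 0.056 + 0.066 = 0.240; P(Reading=fault | Sensor=S2) = 0.066/0.240 = 0.275000.
P(Sensor=S5) = 0.013 + 0.063 + 0.055 + 0.043 = 0.174; P(Reading=fault | Sensor=S5) = 0.043/0.174 = 0.247126.
Difference = 0.02787.

0.02787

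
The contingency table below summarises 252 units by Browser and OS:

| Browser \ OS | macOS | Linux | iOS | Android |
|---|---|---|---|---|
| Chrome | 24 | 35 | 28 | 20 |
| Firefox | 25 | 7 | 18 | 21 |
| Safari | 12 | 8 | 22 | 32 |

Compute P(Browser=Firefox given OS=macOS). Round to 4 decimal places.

0.4098

Total with OS=macOS: 24 + 25 + 12 = 61.
P(Browser=Firefox | OS=macOS) = 25/61 = 0.4098.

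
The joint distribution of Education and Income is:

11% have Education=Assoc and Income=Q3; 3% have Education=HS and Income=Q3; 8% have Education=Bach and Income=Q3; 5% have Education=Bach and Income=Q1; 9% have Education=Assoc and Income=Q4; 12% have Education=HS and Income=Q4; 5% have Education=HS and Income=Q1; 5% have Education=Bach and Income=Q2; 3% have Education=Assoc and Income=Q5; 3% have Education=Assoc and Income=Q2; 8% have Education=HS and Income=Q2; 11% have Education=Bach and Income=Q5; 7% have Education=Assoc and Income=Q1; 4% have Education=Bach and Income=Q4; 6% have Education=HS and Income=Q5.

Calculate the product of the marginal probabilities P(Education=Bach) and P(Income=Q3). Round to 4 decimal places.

0.0726

P(Education=Bach) = 0.05 + 0.05 + 0.08 + 0.04 + 0.11 = 0.33.
P(Income=Q3) = 0.03 + 0.11 + 0.08 = 0.22.
Product: 0.33 × 0.22 = 0.0726.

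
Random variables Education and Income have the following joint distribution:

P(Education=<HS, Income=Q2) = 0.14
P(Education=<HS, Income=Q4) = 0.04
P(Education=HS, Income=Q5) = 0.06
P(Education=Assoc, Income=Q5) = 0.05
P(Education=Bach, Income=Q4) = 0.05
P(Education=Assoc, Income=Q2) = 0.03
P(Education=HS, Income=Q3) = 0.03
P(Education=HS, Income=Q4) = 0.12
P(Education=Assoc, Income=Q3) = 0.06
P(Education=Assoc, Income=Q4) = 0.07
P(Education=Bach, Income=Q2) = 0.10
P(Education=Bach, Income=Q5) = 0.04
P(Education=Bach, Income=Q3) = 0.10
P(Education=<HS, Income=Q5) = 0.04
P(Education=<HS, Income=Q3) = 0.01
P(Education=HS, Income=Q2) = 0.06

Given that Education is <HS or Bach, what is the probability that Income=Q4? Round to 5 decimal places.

0.17308

P(Education=<HS) = 0.14 + 0.01 + 0.04 + 0.04 = 0.23.
P(Education=Bach) = 0.10 + 0.10 + 0.05 + 0.04 = 0.29.
P(Education ∈ {<HS, Bach}) = 0.23 + 0.29 = 0.52; P(Income=Q4, Education ∈ {<HS, Bach}) = 0.04 + 0.05 = 0.09.
P(Income=Q4 | Education ∈ {<HS, Bach}) = 0.09/0.52 = 0.17308.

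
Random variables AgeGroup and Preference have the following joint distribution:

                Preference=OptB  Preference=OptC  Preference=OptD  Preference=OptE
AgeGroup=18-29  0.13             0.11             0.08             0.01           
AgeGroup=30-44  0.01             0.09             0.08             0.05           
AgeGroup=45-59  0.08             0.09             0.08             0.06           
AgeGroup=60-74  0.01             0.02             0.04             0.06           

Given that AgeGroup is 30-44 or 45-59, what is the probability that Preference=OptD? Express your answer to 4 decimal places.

0.2963

P(AgeGroup=30-44) = 0.01 + 0.09 + 0.08 + 0.05 = 0.23.
P(AgeGroup=45-59) = 0.08 + 0.09 + 0.08 + 0.06 = 0.31.
P(AgeGroup ∈ {30-44, 45-59}) = 0.23 + 0.31 = 0.54; P(Preference=OptD, AgeGroup ∈ {30-44, 45-59}) = 0.08 + 0.08 = 0.16.
P(Preference=OptD | AgeGroup ∈ {30-44, 45-59}) = 0.16/0.54 = 0.2963.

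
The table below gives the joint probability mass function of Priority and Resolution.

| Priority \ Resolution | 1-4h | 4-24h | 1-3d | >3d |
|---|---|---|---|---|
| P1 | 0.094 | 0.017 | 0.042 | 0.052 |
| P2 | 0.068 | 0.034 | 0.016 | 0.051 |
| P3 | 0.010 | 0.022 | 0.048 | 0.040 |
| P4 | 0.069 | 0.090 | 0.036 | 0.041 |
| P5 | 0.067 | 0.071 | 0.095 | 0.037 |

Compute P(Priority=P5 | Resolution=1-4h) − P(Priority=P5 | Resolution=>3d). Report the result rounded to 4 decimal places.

P(Resolution=1-4h) = 0.094 + 0.068 + 0.010 + 0.069 + 0.067 = 0.308; P(Priority=P5 | Resolution=1-4h) = 0.067/0.308 = 0.21753.
P(Resolution=>3d) = 0.052 + 0.051 + 0.040 + 0.041 + 0.037 = 0.221; P(Priority=P5 | Resolution=>3d) = 0.037/0.221 = 0.16742.
Difference = 0.0501.

0.0501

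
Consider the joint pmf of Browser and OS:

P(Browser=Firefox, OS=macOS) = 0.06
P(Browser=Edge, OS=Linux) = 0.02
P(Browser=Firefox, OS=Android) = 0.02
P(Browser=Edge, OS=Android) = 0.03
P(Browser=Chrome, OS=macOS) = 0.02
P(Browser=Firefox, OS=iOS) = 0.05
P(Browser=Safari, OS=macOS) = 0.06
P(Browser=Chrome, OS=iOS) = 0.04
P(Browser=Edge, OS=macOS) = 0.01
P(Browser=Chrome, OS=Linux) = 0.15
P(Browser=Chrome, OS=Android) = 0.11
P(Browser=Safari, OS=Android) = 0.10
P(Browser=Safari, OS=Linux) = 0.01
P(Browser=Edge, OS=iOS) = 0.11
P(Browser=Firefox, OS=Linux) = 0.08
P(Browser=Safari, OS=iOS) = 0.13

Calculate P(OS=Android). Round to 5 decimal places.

0.26000

P(OS=Android) = 0.11 + 0.02 + 0.10 + 0.03 = 0.26.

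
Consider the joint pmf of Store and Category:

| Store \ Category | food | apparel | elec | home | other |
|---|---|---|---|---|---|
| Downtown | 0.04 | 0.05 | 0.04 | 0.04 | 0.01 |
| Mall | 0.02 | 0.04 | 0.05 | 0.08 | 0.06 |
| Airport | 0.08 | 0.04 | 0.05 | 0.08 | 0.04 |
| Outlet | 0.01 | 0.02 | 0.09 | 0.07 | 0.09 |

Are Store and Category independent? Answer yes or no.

P(Store=Airport) = 0.29 and P(Category=food) = 0.15, so their product is 0.0435, but P(Store=Airport, Category=food) = 0.08. Since these differ, Store and Category are not independent.

no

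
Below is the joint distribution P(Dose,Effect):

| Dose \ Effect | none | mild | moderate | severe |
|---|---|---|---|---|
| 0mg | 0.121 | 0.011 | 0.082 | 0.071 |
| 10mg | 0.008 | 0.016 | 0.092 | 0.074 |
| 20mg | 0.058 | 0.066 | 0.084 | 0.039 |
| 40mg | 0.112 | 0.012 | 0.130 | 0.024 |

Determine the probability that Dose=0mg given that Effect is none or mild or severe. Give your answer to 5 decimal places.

0.33170

P(Effect=none) = 0.121 + 0.008 + 0.058 + 0.112 = 0.299.
P(Effect=mild) = 0.011 + 0.016 + 0.066 + 0.012 = 0.105.
P(Effect=severe) = 0.071 + 0.074 + 0.039 + 0.024 = 0.208.
P(Effect ∈ {none, mild, severe}) = 0.299 + 0.105 + 0.208 = 0.612; P(Dose=0mg, Effect ∈ {none, mild, severe}) = 0.121 + 0.011 + 0.071 = 0.203.
P(Dose=0mg | Effect ∈ {none, mild, severe}) = 0.203/0.612 = 0.33170.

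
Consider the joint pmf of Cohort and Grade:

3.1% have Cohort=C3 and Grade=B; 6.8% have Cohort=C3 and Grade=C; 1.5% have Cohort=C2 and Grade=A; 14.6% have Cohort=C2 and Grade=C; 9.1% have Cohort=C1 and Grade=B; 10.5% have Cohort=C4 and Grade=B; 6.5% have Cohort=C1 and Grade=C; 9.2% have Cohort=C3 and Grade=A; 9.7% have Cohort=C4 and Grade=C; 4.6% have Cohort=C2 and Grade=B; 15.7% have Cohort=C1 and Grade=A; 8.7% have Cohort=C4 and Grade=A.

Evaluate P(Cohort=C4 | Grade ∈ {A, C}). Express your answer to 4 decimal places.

P(Grade=A) = 0.157 + 0.015 + 0.092 + 0.087 = 0.351.
P(Grade=C) = 0.065 + 0.146 + 0.068 + 0.097 = 0.376.
P(Grade ∈ {A, C}) = 0.351 + 0.376 = 0.727; P(Cohort=C4, Grade ∈ {A, C}) = 0.087 + 0.097 = 0.184.
P(Cohort=C4 | Grade ∈ {A, C}) = 0.184/0.727 = 0.2531.

0.2531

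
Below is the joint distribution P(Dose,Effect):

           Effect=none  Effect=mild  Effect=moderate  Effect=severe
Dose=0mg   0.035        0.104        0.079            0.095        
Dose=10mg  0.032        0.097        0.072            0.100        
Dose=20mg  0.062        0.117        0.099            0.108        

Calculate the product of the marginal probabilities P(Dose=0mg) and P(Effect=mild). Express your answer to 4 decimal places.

P(Dose=0mg) = 0.035 + 0.104 + 0.079 + 0.095 = 0.313.
P(Effect=mild) = 0.104 + 0.097 + 0.117 = 0.318.
Product: 0.313 × 0.318 = 0.0995.

0.0995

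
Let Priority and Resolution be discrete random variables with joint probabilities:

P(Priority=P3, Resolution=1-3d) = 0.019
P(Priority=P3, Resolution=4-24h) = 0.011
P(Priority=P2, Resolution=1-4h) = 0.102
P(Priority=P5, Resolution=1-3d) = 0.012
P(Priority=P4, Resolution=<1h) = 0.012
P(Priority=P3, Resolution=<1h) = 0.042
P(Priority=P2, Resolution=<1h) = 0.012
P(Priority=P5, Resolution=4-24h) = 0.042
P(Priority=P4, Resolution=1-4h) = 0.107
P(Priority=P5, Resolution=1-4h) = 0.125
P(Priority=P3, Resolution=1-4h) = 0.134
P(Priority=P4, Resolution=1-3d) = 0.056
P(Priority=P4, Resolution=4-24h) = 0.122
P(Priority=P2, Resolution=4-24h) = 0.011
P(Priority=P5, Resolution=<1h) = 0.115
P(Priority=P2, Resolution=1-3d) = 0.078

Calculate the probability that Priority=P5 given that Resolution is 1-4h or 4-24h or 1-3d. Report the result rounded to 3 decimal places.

0.219

P(Resolution=1-4h) = 0.102 + 0.134 + 0.107 + 0.125 = 0.468.
P(Resolution=4-24h) = 0.011 + 0.011 + 0.122 + 0.042 = 0.186.
P(Resolution=1-3d) = 0.078 + 0.019 + 0.056 + 0.012 = 0.165.
P(Resolution ∈ {1-4h, 4-24h, 1-3d}) = 0.468 + 0.186 + 0.165 = 0.819; P(Priority=P5, Resolution ∈ {1-4h, 4-24h, 1-3d}) = 0.125 + 0.042 + 0.012 = 0.179.
P(Priority=P5 | Resolution ∈ {1-4h, 4-24h, 1-3d}) = 0.179/0.819 = 0.219.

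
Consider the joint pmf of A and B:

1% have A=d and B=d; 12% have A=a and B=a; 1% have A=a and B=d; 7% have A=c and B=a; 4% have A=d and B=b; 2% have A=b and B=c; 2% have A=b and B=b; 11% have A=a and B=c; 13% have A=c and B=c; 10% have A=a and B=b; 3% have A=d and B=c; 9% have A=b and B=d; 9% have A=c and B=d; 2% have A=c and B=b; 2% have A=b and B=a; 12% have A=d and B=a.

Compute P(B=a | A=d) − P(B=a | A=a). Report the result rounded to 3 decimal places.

P(A=d) = 0.12 + 0.04 + 0.03 + 0.01 = 0.20; P(B=a | A=d) = 0.12/0.20 = 0.6000.
P(A=a) = 0.12 + 0.10 + 0.11 + 0.01 = 0.34; P(B=a | A=a) = 0.12/0.34 = 0.3529.
Difference = 0.247.

0.247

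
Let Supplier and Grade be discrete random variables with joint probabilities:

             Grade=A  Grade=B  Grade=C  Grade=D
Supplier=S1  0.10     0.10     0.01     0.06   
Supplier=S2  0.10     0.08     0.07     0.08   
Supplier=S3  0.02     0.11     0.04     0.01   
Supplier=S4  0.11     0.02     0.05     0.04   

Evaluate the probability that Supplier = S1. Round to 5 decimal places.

P(Supplier=S1) = 0.10 + 0.10 + 0.01 + 0.06 = 0.27.

0.27000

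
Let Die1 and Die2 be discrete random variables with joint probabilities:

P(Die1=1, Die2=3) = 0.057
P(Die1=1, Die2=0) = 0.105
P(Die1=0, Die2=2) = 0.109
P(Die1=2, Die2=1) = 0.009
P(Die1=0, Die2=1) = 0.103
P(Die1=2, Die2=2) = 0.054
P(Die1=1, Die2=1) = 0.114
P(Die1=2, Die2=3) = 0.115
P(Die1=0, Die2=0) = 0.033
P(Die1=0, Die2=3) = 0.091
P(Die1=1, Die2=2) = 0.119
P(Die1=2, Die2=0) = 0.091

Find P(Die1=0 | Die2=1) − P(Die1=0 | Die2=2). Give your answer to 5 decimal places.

P(Die2=1) = 0.103 + 0.114 + 0.009 = 0.226; P(Die1=0 | Die2=1) = 0.103/0.226 = 0.455752.
P(Die2=2) = 0.109 + 0.119 + 0.054 = 0.282; P(Die1=0 | Die2=2) = 0.109/0.282 = 0.386525.
Difference = 0.06923.

0.06923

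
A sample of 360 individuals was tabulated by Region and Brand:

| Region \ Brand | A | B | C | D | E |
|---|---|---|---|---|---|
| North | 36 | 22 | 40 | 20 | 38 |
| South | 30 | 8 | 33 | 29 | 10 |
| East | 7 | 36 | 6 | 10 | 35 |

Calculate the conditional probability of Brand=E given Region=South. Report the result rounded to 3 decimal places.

0.091

Total with Region=South: 30 + 8 + 33 + 29 + 10 = 110.
P(Brand=E | Region=South) = 10/110 = 0.091.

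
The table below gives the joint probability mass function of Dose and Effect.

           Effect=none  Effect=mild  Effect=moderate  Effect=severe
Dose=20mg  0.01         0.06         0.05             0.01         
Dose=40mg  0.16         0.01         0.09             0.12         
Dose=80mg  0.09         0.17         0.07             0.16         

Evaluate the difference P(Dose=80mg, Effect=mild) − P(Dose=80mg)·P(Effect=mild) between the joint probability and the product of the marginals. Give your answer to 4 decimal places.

P(Dose=80mg) = 0.09 + 0.17 + 0.07 + 0.16 = 0.49.
P(Effect=mild) = 0.06 + 0.01 + 0.17 = 0.24.
P(Dose=80mg, Effect=mild) − P(Dose=80mg)P(Effect=mild) = 0.17 − 0.49×0.24 = 0.0524.

0.0524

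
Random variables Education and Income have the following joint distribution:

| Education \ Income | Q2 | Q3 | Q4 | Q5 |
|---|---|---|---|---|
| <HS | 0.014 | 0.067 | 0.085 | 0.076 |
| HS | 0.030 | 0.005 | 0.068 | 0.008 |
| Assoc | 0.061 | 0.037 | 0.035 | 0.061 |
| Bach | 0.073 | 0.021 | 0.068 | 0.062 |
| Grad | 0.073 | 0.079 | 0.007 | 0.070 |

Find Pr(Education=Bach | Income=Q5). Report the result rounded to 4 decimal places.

P(Income=Q5) = 0.076 + 0.008 + 0.061 + 0.062 + 0.070 = 0.277.
P(Education=Bach | Income=Q5) = 0.062/0.277 = 0.2238.

0.2238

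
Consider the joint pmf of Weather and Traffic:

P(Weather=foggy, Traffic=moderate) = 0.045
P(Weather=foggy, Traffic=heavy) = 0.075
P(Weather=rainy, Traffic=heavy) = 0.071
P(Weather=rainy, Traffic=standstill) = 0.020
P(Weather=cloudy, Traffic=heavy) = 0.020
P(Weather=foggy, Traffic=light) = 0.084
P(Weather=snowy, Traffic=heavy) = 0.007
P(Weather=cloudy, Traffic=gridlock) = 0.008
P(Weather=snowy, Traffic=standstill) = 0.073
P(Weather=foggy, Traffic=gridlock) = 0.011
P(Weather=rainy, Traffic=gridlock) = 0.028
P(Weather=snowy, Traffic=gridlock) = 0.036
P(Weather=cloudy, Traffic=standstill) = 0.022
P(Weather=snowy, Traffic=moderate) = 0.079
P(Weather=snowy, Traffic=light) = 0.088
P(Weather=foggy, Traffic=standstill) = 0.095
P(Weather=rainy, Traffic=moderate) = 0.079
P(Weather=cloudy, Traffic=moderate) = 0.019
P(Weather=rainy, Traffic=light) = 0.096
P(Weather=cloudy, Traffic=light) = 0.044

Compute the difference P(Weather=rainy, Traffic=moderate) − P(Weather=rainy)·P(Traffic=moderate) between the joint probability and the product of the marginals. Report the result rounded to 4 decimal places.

P(Weather=rainy) = 0.096 + 0.079 + 0.071 + 0.028 + 0.020 = 0.294.
P(Traffic=moderate) = 0.019 + 0.079 + 0.079 + 0.045 = 0.222.
P(Weather=rainy, Traffic=moderate) − P(Weather=rainy)P(Traffic=moderate) = 0.079 − 0.294×0.222 = 0.0137.

0.0137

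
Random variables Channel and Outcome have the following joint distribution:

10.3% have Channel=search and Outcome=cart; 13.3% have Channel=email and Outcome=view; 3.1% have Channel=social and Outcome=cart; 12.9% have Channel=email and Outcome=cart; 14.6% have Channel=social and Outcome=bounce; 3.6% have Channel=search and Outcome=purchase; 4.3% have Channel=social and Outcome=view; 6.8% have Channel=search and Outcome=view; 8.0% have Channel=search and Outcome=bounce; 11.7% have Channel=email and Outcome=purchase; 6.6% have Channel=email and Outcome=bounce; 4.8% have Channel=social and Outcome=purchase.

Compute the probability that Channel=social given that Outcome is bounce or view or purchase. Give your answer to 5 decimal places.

P(Outcome=bounce) = 0.066 + 0.080 + 0.146 = 0.292.
P(Outcome=view) = 0.133 + 0.068 + 0.043 = 0.244.
P(Outcome=purchase) = 0.117 + 0.036 + 0.048 = 0.201.
P(Outcome ∈ {bounce, view, purchase}) = 0.292 + 0.244 + 0.201 = 0.737; P(Channel=social, Outcome ∈ {bounce, view, purchase}) = 0.146 + 0.043 + 0.048 = 0.237.
P(Channel=social | Outcome ∈ {bounce, view, purchase}) = 0.237/0.737 = 0.32157.

0.32157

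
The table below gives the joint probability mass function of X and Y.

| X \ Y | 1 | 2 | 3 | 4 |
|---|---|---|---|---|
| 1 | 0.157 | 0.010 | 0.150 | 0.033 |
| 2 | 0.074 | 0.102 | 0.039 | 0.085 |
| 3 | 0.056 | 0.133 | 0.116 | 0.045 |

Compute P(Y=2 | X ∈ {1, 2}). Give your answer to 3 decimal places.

P(X=1) = 0.157 + 0.010 + 0.150 + 0.033 = 0.350.
P(X=2) = 0.074 + 0.102 + 0.039 + 0.085 = 0.300.
P(X ∈ {1, 2}) = 0.350 + 0.300 = 0.650; P(Y=2, X ∈ {1, 2}) = 0.010 + 0.102 = 0.112.
P(Y=2 | X ∈ {1, 2}) = 0.112/0.650 = 0.172.

0.172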